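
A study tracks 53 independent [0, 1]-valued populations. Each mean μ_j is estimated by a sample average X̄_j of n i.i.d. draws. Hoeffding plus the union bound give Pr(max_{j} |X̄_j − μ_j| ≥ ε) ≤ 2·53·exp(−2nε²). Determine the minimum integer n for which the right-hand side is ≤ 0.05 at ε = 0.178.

Need 2·53·exp(−2nε²) ≤ 0.05, i.e. exp(−2nε²) ≤ 0.05/106.
So 2nε² ≥ ln(106/0.05) = 7.659171.
Hence n ≥ 7.659171/(2·0.178²) = 120.868.
The smallest integer n is 121.

121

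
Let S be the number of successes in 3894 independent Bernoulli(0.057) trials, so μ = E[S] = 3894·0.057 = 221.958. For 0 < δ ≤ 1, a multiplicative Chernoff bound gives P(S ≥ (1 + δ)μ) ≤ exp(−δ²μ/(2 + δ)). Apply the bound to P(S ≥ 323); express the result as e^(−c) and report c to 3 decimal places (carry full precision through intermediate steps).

Write 323 = (1 + δ)μ, so δ = 323/221.958 − 1 = 0.4552303…
Then the exponent is δ²μ/(2 + δ) = (323 − μ)² / (μ·(2 + δ)) = 18.734445.

18.734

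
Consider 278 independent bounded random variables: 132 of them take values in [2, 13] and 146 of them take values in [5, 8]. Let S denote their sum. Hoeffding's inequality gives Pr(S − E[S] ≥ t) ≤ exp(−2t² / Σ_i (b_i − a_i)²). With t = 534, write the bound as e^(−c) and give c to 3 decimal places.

32.993

Σ(b_i − a_i)² = 132·11² + 146·3² = 17286.
c = 2t² / 17286 = 2·534² / 17286 = 32.9927.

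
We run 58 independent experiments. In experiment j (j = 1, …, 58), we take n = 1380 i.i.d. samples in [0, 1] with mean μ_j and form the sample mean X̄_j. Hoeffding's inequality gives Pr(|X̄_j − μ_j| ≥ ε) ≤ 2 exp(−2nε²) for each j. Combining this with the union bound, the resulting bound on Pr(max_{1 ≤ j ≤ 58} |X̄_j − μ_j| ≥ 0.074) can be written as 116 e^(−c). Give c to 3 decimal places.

15.114

Union bound over the 58 events: Pr(max_{1 ≤ j ≤ 58} |X̄_j − μ_j| ≥ 0.074) ≤ 58·2·exp(−2nε²) = 116 exp(−2·1380·0.074²).
So c = 2·1380·0.074² = 15.1138.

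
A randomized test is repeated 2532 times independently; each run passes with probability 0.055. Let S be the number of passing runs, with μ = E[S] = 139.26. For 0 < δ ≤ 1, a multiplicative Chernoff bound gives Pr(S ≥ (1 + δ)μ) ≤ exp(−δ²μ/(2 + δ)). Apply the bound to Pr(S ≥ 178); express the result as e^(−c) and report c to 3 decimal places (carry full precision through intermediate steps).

Write 178 = (1 + δ)μ, so δ = 178/139.26 − 1 = 0.2781847…
Then the exponent is δ²μ/(2 + δ) = (178 − μ)² / (μ·(2 + δ)) = 4.730466.

4.730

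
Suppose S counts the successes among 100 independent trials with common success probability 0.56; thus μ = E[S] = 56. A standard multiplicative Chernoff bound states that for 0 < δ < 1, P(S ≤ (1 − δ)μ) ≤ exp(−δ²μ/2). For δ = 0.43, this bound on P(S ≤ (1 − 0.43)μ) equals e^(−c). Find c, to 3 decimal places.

5.177

c = δ²μ/2 = 0.43²·56/2 = 5.1772.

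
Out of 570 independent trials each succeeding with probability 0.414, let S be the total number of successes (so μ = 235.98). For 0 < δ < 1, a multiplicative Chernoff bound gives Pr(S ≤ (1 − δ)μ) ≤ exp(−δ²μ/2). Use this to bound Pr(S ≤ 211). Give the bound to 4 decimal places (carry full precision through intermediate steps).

Write 211 = (1 − δ)μ, so δ = 1 − 211/235.98 = 0.1058564…
Then the exponent is δ²μ/2 = (μ − 211)²/(2μ) = 1.322147.
Bound = exp(−1.322147) = 0.26656.

0.2666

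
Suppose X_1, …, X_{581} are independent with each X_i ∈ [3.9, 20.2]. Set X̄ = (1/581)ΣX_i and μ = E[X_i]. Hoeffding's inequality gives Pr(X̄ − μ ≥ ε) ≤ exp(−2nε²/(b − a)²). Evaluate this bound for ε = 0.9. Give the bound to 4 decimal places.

0.0289

Exponent: 2nε²/(b − a)² = 2·581·0.9² / 16.3² = 3.54255.
Bound = exp(−3.54255) = 0.02894.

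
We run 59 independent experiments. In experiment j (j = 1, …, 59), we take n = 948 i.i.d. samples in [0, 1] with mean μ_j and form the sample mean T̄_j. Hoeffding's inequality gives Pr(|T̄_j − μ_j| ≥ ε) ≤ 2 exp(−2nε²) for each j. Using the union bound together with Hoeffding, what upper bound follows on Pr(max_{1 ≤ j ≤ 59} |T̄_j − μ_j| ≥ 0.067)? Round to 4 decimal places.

Per-experiment Hoeffding bound: 2·exp(−2·948·0.067²) = 2·exp(−8.51114) = 0.00040243.
Union bound over 59 events: 59·0.00040243 = 0.02374.

0.0237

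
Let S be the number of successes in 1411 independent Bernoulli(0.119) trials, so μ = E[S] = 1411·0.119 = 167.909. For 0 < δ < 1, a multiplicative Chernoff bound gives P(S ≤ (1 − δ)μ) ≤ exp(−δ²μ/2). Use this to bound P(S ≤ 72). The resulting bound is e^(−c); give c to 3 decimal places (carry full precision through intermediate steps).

Write 72 = (1 − δ)μ, so δ = 1 − 72/167.909 = 0.5711963…
Then the exponent is δ²μ/2 = (μ − 72)²/(2μ) = 27.391433.

27.391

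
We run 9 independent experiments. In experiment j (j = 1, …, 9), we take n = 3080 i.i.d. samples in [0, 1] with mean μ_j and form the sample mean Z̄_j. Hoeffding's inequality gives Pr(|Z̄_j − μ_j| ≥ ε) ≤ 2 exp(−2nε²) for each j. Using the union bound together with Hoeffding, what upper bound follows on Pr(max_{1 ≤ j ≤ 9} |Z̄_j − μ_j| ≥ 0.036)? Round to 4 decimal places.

Per-experiment Hoeffding bound: 2·exp(−2·3080·0.036²) = 2·exp(−7.98336) = 0.00068218.
Union bound over 9 events: 9·0.00068218 = 0.00614.

0.0061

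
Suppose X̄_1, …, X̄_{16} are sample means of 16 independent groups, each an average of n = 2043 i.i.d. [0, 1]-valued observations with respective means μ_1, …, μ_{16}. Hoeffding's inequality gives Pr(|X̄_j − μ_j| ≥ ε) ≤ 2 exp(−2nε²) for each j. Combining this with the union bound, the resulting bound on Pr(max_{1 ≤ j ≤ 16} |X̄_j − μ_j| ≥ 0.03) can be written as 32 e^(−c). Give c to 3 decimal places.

3.677

Union bound over the 16 events: Pr(max_{1 ≤ j ≤ 16} |X̄_j − μ_j| ≥ 0.03) ≤ 16·2·exp(−2nε²) = 32 exp(−2·2043·0.03²).
So c = 2·2043·0.03² = 3.6774.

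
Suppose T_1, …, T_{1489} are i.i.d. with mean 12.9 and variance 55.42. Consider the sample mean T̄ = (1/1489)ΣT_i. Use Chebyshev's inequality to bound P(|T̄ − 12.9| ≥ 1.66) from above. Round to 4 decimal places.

Var(T̄) = Var(T_i)/n = 55.42/1489 = 0.03722.
Chebyshev: P(|T̄ − 12.9| ≥ 1.66) ≤ Var(T̄)/(1.66)² = 55.42/(1489·1.66²) = 0.0135.

0.0135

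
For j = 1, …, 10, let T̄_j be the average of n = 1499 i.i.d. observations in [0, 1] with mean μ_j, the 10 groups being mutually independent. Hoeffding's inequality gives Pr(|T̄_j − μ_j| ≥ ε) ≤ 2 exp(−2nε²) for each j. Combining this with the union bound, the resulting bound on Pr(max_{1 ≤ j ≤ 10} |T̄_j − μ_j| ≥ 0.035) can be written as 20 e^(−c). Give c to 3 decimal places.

3.673

Union bound over the 10 events: Pr(max_{1 ≤ j ≤ 10} |T̄_j − μ_j| ≥ 0.035) ≤ 10·2·exp(−2nε²) = 20 exp(−2·1499·0.035²).
So c = 2·1499·0.035² = 3.6726.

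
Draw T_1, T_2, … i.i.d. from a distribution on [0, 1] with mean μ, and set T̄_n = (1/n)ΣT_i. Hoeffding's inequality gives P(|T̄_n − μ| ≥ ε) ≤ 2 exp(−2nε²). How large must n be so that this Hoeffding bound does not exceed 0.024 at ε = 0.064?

540

Require 2·exp(−2nε²) ≤ 0.024, i.e. 2nε² ≥ ln(2/0.024) = 4.422849.
So n ≥ 4.422849 / (2·0.064²) = 539.899.
The smallest integer n is 540.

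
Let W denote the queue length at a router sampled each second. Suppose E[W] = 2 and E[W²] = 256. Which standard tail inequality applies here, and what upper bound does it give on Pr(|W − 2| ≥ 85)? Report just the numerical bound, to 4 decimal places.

The first two moments determine the variance, so Chebyshev's inequality is the sharpest standard bound available.
Var(W) = E[W²] − (E[W])² = 256 − 4 = 252.
Chebyshev's inequality: Pr(|W − μ| ≥ t) ≤ Var(W)/t² = 252/7225 = 0.0349.

0.0349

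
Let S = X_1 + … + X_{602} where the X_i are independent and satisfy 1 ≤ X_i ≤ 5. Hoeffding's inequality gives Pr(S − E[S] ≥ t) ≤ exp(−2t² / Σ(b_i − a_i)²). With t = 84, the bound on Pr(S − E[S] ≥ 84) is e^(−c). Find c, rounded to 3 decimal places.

1.465

Σ(b_i − a_i)² = 602·(4)² = 9632.
c = 2t²/9632 = 2·84²/9632 = 1.4651.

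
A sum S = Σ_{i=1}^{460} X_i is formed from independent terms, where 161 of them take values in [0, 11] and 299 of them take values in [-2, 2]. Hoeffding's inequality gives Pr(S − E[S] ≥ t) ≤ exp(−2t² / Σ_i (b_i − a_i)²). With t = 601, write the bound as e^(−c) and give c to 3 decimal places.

29.771

Σ(b_i − a_i)² = 161·11² + 299·4² = 24265.
c = 2t² / 24265 = 2·601² / 24265 = 29.7714.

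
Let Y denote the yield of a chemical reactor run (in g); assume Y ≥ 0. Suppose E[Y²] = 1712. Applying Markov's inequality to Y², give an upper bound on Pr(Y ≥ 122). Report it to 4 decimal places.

0.1150

Since Y ≥ 0, the event {Y ≥ 122} is the same as {Y² ≥ 14884}.
Markov's inequality applied to Y² gives Pr(Y² ≥ 14884) ≤ E[Y²]/14884 = 1712/14884 = 0.1150.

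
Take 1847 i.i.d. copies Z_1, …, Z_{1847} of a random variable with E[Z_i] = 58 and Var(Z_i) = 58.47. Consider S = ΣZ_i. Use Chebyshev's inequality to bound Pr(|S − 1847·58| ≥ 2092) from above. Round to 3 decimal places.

Var(S) = n·Var(Z_i) = 1847·58.47 = 107994.09.
Chebyshev: Pr(|S − 1847·58| ≥ 2092) ≤ Var(S)/2092² = 107994.09/4376464 = 0.0247.

0.025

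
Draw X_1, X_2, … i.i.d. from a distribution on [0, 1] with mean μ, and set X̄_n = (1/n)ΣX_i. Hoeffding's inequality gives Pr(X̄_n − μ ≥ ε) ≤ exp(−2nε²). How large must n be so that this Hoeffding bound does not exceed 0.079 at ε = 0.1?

Require exp(−2nε²) ≤ 0.079, i.e. 2nε² ≥ ln(1/0.079) = 2.538307.
So n ≥ 2.538307 / (2·0.1²) = 126.915.
The smallest integer n is 127.

127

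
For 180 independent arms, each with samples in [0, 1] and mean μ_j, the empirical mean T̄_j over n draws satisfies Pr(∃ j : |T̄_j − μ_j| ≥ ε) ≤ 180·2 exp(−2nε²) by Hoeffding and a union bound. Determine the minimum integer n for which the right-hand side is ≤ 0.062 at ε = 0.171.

149

Need 2·180·exp(−2nε²) ≤ 0.062, i.e. exp(−2nε²) ≤ 0.062/360.
So 2nε² ≥ ln(360/0.062) = 8.666725.
Hence n ≥ 8.666725/(2·0.171²) = 148.195.
The smallest integer n is 149.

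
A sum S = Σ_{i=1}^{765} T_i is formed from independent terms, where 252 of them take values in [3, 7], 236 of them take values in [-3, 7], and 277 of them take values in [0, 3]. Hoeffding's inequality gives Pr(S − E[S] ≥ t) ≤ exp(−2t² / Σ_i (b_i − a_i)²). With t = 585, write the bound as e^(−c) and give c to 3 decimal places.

Σ(b_i − a_i)² = 252·4² + 236·10² + 277·3² = 30125.
c = 2t² / 30125 = 2·585² / 30125 = 22.7203.

22.720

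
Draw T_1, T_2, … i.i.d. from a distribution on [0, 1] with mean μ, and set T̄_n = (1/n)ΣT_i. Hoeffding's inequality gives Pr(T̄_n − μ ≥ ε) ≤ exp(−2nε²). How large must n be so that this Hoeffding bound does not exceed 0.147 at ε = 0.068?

Require exp(−2nε²) ≤ 0.147, i.e. 2nε² ≥ ln(1/0.147) = 1.917323.
So n ≥ 1.917323 / (2·0.068²) = 207.323.
The smallest integer n is 208.

208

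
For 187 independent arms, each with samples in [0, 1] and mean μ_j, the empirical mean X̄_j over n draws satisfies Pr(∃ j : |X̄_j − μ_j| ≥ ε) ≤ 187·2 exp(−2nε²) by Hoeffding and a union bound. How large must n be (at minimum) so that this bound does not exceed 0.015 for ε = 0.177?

162

Need 2·187·exp(−2nε²) ≤ 0.015, i.e. exp(−2nε²) ≤ 0.015/374.
So 2nε² ≥ ln(374/0.015) = 10.123961.
Hence n ≥ 10.123961/(2·0.177²) = 161.575.
The smallest integer n is 162.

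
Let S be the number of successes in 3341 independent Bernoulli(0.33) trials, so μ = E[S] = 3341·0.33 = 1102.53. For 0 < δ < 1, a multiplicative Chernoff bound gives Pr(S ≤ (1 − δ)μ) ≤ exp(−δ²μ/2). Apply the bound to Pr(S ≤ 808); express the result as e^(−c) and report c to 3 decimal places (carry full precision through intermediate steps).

Write 808 = (1 − δ)μ, so δ = 1 − 808/1102.53 = 0.2671401…
Then the exponent is δ²μ/2 = (μ − 808)²/(2μ) = 39.340390.

39.340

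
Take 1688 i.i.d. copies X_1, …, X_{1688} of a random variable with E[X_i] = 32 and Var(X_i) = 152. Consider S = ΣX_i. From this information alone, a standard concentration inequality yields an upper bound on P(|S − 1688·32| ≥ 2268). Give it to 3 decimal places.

0.050

With mean and variance of each term known, Chebyshev's inequality bounds the deviation of the sum (or sample mean).
Var(S) = n·Var(X_i) = 1688·152 = 256576.
Chebyshev: P(|S − 1688·32| ≥ 2268) ≤ Var(S)/2268² = 256576/5143824 = 0.0499.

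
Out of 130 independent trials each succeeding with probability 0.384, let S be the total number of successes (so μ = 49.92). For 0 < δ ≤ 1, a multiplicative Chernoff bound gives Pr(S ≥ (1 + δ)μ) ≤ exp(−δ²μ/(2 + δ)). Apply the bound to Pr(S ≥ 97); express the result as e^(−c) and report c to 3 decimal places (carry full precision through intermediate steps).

15.087

Write 97 = (1 + δ)μ, so δ = 97/49.92 − 1 = 0.943109…
Then the exponent is δ²μ/(2 + δ) = (97 − μ)² / (μ·(2 + δ)) = 15.086621.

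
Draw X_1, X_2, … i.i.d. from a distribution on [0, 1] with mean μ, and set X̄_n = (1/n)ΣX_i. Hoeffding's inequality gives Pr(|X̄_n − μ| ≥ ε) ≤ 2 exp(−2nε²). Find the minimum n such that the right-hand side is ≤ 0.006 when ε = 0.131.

Require 2·exp(−2nε²) ≤ 0.006, i.e. 2nε² ≥ ln(2/0.006) = 5.809143.
So n ≥ 5.809143 / (2·0.131²) = 169.254.
The smallest integer n is 170.

170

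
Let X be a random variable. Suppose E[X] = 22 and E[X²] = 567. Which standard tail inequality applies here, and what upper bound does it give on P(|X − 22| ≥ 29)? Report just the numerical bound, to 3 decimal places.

The first two moments determine the variance, so Chebyshev's inequality is the sharpest standard bound available.
Var(X) = E[X²] − (E[X])² = 567 − 484 = 83.
Chebyshev's inequality: P(|X − μ| ≥ t) ≤ Var(X)/t² = 83/841 = 0.0987.

0.099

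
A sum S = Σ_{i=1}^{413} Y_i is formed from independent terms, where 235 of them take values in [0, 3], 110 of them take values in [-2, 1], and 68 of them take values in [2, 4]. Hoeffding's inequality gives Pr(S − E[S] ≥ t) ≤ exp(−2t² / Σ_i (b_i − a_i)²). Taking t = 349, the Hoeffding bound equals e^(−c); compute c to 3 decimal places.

Σ(b_i − a_i)² = 235·3² + 110·3² + 68·2² = 3377.
c = 2t² / 3377 = 2·349² / 3377 = 72.1356.

72.136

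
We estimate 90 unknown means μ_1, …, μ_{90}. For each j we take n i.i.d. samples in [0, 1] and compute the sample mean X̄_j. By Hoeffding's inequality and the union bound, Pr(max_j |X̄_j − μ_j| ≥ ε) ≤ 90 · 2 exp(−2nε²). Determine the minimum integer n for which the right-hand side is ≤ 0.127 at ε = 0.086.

491

Need 2·90·exp(−2nε²) ≤ 0.127, i.e. exp(−2nε²) ≤ 0.127/180.
So 2nε² ≥ ln(180/0.127) = 7.256525.
Hence n ≥ 7.256525/(2·0.086²) = 490.571.
The smallest integer n is 491.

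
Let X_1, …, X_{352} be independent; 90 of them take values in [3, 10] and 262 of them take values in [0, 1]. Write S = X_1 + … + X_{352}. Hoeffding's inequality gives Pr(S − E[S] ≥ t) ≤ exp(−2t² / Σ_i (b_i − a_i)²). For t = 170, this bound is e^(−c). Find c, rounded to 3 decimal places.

Σ(b_i − a_i)² = 90·7² + 262·1² = 4672.
c = 2t² / 4672 = 2·170² / 4672 = 12.3716.

12.372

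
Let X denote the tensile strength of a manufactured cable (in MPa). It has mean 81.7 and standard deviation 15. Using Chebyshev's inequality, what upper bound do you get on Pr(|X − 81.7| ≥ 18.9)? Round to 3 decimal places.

0.630

Chebyshev: Pr(|X − μ| ≥ t) ≤ Var(X)/t².
Var(X) = σ² = 15² = 225.
Bound = 225 / 357.21 = 0.6299.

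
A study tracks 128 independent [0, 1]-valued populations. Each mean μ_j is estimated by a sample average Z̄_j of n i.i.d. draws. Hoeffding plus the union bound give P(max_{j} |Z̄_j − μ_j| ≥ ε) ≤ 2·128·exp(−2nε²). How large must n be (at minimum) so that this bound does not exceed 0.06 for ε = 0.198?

Need 2·128·exp(−2nε²) ≤ 0.06, i.e. exp(−2nε²) ≤ 0.06/256.
So 2nε² ≥ ln(256/0.06) = 8.358588.
Hence n ≥ 8.358588/(2·0.198²) = 106.604.
The smallest integer n is 107.

107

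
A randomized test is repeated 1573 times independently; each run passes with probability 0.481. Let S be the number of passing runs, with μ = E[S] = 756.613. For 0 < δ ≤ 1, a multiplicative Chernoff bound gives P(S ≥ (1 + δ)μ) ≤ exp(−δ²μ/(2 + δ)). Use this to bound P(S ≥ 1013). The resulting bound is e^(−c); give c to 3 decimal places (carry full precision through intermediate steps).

37.146

Write 1013 = (1 + δ)μ, so δ = 1013/756.613 − 1 = 0.3388615…
Then the exponent is δ²μ/(2 + δ) = (1013 − μ)² / (μ·(2 + δ)) = 37.146141.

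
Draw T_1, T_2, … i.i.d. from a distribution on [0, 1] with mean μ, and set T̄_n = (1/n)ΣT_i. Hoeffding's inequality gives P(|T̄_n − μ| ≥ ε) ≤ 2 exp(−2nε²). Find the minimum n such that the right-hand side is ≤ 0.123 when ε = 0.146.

Require 2·exp(−2nε²) ≤ 0.123, i.e. 2nε² ≥ ln(2/0.123) = 2.788718.
So n ≥ 2.788718 / (2·0.146²) = 65.414.
The smallest integer n is 66.

66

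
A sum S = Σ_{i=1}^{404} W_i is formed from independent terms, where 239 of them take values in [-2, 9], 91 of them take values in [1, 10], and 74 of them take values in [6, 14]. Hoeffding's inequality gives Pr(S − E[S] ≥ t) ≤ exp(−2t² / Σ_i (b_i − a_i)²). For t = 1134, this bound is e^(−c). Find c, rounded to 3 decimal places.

Σ(b_i − a_i)² = 239·11² + 91·9² + 74·8² = 41026.
c = 2t² / 41026 = 2·1134² / 41026 = 62.6898.

62.690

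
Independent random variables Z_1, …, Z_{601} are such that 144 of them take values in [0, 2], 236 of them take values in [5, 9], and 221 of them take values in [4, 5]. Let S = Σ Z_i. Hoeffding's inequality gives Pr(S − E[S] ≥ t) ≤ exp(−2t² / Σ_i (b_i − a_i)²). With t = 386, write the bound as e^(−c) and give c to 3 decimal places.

Σ(b_i − a_i)² = 144·2² + 236·4² + 221·1² = 4573.
c = 2t² / 4573 = 2·386² / 4573 = 65.1634.

65.163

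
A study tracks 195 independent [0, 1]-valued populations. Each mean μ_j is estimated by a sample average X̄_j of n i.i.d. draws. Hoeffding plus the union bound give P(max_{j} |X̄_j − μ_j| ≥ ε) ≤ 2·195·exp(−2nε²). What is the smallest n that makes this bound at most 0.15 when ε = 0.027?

Need 2·195·exp(−2nε²) ≤ 0.15, i.e. exp(−2nε²) ≤ 0.15/390.
So 2nε² ≥ ln(390/0.15) = 7.863267.
Hence n ≥ 7.863267/(2·0.027²) = 5393.187.
The smallest integer n is 5394.

5394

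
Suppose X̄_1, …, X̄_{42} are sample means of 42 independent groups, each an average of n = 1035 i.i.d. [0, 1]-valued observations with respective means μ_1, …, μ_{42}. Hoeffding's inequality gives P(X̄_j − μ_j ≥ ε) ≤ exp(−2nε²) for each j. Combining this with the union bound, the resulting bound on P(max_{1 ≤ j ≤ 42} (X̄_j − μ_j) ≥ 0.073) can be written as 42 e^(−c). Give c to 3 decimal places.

Union bound over the 42 events: P(max_{1 ≤ j ≤ 42} (X̄_j − μ_j) ≥ 0.073) ≤ 42·exp(−2nε²) = 42 exp(−2·1035·0.073²).
So c = 2·1035·0.073² = 11.0310.

11.031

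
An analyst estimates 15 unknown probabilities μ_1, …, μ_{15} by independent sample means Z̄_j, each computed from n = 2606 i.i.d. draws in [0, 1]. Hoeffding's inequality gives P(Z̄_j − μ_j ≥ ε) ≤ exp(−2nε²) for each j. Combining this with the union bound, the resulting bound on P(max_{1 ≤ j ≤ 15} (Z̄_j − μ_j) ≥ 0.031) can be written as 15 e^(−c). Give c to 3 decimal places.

Union bound over the 15 events: P(max_{1 ≤ j ≤ 15} (Z̄_j − μ_j) ≥ 0.031) ≤ 15·exp(−2nε²) = 15 exp(−2·2606·0.031²).
So c = 2·2606·0.031² = 5.0087.

5.009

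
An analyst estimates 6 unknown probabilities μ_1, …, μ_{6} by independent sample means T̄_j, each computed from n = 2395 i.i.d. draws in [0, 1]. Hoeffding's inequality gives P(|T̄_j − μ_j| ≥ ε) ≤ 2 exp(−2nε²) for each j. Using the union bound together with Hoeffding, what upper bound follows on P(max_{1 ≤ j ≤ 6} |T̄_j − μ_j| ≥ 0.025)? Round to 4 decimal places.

0.6012

Per-experiment Hoeffding bound: 2·exp(−2·2395·0.025²) = 2·exp(−2.99375) = 0.1002.
Union bound over 6 events: 6·0.1002 = 0.60119.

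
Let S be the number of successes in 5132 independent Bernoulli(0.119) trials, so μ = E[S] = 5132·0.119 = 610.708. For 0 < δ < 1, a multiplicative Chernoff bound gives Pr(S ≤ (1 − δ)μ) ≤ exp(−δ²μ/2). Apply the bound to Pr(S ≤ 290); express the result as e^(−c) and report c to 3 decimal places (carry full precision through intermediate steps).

Write 290 = (1 − δ)μ, so δ = 1 − 290/610.708 = 0.5251413…
Then the exponent is δ²μ/2 = (μ − 290)²/(2μ) = 84.208510.

84.209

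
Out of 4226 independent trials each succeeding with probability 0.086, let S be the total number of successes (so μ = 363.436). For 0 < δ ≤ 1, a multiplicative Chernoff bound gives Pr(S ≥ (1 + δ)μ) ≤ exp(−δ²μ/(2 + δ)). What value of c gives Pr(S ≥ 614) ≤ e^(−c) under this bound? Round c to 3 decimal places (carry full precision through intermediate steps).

Write 614 = (1 + δ)μ, so δ = 614/363.436 − 1 = 0.6894309…
Then the exponent is δ²μ/(2 + δ) = (614 − μ)² / (μ·(2 + δ)) = 64.231641.

64.232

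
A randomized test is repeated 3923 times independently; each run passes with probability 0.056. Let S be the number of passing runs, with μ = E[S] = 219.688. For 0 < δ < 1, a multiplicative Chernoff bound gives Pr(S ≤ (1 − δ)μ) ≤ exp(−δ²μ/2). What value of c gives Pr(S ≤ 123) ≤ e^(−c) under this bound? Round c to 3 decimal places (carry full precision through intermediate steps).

21.277

Write 123 = (1 − δ)μ, so δ = 1 − 123/219.688 = 0.4401151…
Then the exponent is δ²μ/2 = (μ − 123)²/(2μ) = 21.276923.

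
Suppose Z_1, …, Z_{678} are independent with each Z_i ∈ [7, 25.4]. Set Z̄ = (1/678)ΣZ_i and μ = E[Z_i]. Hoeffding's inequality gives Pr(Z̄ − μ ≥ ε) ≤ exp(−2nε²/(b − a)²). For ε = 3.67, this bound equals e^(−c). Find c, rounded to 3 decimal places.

53.946

c = 2nε²/(b − a)² = 2·678·3.67² / 18.4² = 53.9456.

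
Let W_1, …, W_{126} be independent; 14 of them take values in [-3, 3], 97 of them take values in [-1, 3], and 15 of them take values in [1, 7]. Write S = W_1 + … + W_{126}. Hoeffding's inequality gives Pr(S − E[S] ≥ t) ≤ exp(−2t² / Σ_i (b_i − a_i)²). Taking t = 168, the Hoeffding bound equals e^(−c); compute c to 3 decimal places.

21.744

Σ(b_i − a_i)² = 14·6² + 97·4² + 15·6² = 2596.
c = 2t² / 2596 = 2·168² / 2596 = 21.7442.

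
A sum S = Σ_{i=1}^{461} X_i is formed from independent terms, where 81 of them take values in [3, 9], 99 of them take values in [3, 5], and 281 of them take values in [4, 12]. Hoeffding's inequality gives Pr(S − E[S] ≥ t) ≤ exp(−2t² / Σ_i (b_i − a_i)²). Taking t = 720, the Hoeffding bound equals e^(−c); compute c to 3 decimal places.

48.685

Σ(b_i − a_i)² = 81·6² + 99·2² + 281·8² = 21296.
c = 2t² / 21296 = 2·720² / 21296 = 48.6852.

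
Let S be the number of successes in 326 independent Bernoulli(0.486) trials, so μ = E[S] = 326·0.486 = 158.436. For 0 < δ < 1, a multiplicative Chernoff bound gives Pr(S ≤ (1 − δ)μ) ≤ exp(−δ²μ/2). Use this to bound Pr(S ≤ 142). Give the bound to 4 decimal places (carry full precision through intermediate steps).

0.4263

Write 142 = (1 − δ)μ, so δ = 1 − 142/158.436 = 0.103739…
Then the exponent is δ²μ/2 = (μ − 142)²/(2μ) = 0.852528.
Bound = exp(−0.852528) = 0.42634.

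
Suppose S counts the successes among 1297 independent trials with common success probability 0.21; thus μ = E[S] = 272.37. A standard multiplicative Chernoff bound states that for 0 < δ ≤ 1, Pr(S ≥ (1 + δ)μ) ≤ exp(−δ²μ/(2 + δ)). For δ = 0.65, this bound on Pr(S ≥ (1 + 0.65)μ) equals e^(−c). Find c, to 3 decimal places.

43.425

c = δ²μ/(2 + δ) = 0.65²·272.37/(2 + 0.65) = 43.4250.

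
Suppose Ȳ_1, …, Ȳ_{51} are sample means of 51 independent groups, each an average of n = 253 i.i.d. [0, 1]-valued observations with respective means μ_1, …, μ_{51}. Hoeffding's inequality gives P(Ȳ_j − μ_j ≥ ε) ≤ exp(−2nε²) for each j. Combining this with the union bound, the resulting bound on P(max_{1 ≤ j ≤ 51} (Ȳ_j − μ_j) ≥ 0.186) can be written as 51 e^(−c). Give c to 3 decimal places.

17.506

Union bound over the 51 events: P(max_{1 ≤ j ≤ 51} (Ȳ_j − μ_j) ≥ 0.186) ≤ 51·exp(−2nε²) = 51 exp(−2·253·0.186²).
So c = 2·253·0.186² = 17.5056.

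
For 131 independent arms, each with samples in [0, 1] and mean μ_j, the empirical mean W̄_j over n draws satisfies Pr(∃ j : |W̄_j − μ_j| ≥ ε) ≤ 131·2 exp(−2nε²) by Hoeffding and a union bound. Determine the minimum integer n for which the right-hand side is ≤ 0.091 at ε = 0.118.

Need 2·131·exp(−2nε²) ≤ 0.091, i.e. exp(−2nε²) ≤ 0.091/262.
So 2nε² ≥ ln(262/0.091) = 7.965240.
Hence n ≥ 7.965240/(2·0.118²) = 286.026.
The smallest integer n is 287.

287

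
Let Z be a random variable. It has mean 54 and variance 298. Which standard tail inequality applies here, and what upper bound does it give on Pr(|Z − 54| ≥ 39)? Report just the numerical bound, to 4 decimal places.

0.1959

Mean and variance are known, so Chebyshev's inequality applies.
Chebyshev: Pr(|Z − μ| ≥ t) ≤ Var(Z)/t².
Bound = 298 / 1521 = 0.1959.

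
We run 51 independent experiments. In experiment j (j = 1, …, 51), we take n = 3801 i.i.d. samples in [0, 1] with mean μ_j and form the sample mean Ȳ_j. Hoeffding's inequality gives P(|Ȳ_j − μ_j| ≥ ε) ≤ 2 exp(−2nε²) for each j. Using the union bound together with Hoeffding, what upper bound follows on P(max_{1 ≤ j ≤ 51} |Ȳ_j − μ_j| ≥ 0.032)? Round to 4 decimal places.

Per-experiment Hoeffding bound: 2·exp(−2·3801·0.032²) = 2·exp(−7.78445) = 0.00083231.
Union bound over 51 events: 51·0.00083231 = 0.04245.

0.0424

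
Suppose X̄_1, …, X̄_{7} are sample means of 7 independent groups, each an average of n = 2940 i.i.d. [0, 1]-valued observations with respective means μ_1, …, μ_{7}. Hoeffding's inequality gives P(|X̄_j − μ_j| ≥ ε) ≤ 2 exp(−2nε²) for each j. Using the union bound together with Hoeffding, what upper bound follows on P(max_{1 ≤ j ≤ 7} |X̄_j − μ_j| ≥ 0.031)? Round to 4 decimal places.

0.0492

Per-experiment Hoeffding bound: 2·exp(−2·2940·0.031²) = 2·exp(−5.65068) = 0.0070303.
Union bound over 7 events: 7·0.0070303 = 0.04921.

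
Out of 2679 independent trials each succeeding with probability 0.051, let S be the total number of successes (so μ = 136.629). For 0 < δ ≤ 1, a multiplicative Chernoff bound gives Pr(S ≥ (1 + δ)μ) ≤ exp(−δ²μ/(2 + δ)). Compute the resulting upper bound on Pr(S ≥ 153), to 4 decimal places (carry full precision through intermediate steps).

0.3964

Write 153 = (1 + δ)μ, so δ = 153/136.629 − 1 = 0.1198208…
Then the exponent is δ²μ/(2 + δ) = (153 − μ)² / (μ·(2 + δ)) = 0.925355.
Bound = exp(−0.925355) = 0.39639.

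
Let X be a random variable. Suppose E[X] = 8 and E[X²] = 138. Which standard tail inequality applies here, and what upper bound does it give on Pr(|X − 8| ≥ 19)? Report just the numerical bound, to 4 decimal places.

The first two moments determine the variance, so Chebyshev's inequality is the sharpest standard bound available.
Var(X) = E[X²] − (E[X])² = 138 − 64 = 74.
Chebyshev's inequality: Pr(|X − μ| ≥ t) ≤ Var(X)/t² = 74/361 = 0.2050.

0.2050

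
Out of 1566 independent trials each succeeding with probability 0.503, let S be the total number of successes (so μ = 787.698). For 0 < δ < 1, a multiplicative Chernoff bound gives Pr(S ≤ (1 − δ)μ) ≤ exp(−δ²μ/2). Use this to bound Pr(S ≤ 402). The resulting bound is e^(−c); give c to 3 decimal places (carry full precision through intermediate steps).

94.429

Write 402 = (1 − δ)μ, so δ = 1 − 402/787.698 = 0.4896521…
Then the exponent is δ²μ/2 = (μ − 402)²/(2μ) = 94.428923.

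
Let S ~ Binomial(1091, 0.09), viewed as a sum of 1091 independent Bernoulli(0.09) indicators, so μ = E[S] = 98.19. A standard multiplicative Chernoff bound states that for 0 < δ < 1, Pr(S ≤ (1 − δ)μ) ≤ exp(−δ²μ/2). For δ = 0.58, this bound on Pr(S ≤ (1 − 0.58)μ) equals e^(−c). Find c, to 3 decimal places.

16.516

c = δ²μ/2 = 0.58²·98.19/2 = 16.5156.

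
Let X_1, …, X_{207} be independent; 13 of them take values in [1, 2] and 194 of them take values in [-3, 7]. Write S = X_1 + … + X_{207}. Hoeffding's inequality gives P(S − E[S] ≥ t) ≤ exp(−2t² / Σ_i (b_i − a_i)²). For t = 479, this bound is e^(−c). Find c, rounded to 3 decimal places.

Σ(b_i − a_i)² = 13·1² + 194·10² = 19413.
c = 2t² / 19413 = 2·479² / 19413 = 23.6379.

23.638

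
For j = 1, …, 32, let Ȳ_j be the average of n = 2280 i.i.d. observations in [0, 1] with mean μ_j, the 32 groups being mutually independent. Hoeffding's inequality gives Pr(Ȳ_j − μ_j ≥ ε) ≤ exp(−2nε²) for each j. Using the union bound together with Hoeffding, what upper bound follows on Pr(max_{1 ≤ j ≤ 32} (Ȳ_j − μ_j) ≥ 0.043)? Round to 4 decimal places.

0.0070

Per-experiment Hoeffding bound: exp(−2·2280·0.043²) = exp(−8.43144) = 0.00021791.
Union bound over 32 events: 32·0.00021791 = 0.00697.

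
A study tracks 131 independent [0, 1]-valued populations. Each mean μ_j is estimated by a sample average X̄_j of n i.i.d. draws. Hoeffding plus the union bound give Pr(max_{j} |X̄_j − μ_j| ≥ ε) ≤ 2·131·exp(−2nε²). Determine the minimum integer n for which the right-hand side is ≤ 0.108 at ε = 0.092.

Need 2·131·exp(−2nε²) ≤ 0.108, i.e. exp(−2nε²) ≤ 0.108/262.
So 2nε² ≥ ln(262/0.108) = 7.793969.
Hence n ≥ 7.793969/(2·0.092²) = 460.419.
The smallest integer n is 461.

461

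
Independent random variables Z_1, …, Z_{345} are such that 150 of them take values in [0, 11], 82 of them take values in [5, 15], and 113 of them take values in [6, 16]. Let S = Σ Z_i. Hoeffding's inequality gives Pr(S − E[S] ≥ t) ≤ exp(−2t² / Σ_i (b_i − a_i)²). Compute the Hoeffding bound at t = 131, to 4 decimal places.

Σ(b_i − a_i)² = 150·11² + 82·10² + 113·10² = 37650.
Exponent = 2·131² / 37650 = 0.91161.
Bound = exp(−0.91161) = 0.40188.

0.4019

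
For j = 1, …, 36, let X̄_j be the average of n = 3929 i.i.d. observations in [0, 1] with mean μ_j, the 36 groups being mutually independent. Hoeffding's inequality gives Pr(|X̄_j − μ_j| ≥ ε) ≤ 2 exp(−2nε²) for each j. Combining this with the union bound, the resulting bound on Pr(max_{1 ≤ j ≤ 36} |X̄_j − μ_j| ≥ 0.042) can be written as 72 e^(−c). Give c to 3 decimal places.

Union bound over the 36 events: Pr(max_{1 ≤ j ≤ 36} |X̄_j − μ_j| ≥ 0.042) ≤ 36·2·exp(−2nε²) = 72 exp(−2·3929·0.042²).
So c = 2·3929·0.042² = 13.8615.

13.862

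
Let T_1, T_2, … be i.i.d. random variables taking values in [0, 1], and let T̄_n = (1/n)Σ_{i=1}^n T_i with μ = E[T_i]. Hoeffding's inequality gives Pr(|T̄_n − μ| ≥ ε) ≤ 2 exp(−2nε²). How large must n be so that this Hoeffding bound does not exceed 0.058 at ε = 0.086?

Require 2·exp(−2nε²) ≤ 0.058, i.e. 2nε² ≥ ln(2/0.058) = 3.540459.
So n ≥ 3.540459 / (2·0.086²) = 239.350.
The smallest integer n is 240.

240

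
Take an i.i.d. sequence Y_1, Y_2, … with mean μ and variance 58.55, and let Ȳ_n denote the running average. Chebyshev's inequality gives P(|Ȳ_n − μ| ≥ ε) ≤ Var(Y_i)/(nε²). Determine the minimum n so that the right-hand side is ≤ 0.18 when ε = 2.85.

Require 58.55/(n·2.85²) ≤ 0.18, i.e. n ≥ 58.55/(0.18·2.85²) = 40.047.
The smallest integer n is 41.

41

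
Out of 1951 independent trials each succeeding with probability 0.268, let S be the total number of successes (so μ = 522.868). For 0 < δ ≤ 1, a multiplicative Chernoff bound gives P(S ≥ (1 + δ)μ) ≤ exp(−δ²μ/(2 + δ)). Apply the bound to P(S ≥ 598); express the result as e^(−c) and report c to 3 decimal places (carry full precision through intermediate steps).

Write 598 = (1 + δ)μ, so δ = 598/522.868 − 1 = 0.1436921…
Then the exponent is δ²μ/(2 + δ) = (598 − μ)² / (μ·(2 + δ)) = 5.036113.

5.036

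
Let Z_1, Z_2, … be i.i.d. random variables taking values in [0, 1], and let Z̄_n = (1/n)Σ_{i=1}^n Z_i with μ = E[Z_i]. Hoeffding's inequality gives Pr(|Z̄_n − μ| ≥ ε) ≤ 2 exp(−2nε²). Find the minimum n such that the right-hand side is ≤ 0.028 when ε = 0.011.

Require 2·exp(−2nε²) ≤ 0.028, i.e. 2nε² ≥ ln(2/0.028) = 4.268698.
So n ≥ 4.268698 / (2·0.011²) = 17639.248.
The smallest integer n is 17640.

17640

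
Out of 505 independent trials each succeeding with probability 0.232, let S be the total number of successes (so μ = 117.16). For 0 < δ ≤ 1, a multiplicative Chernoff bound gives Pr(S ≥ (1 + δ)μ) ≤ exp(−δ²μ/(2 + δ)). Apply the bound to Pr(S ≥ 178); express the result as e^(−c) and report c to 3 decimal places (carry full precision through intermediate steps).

Write 178 = (1 + δ)μ, so δ = 178/117.16 − 1 = 0.5192899…
Then the exponent is δ²μ/(2 + δ) = (178 − μ)² / (μ·(2 + δ)) = 12.540675.

12.541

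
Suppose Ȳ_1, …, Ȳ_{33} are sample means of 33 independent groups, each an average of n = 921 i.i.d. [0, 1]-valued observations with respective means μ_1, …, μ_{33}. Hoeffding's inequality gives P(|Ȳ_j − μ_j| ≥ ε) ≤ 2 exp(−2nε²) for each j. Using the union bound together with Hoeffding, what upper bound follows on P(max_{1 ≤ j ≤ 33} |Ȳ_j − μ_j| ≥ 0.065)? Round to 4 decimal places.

Per-experiment Hoeffding bound: 2·exp(−2·921·0.065²) = 2·exp(−7.78245) = 0.00083398.
Union bound over 33 events: 33·0.00083398 = 0.02752.

0.0275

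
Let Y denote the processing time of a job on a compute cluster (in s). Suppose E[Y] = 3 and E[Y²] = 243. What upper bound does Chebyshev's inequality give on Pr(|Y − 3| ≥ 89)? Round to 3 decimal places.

Var(Y) = E[Y²] − (E[Y])² = 243 − 9 = 234.
Chebyshev's inequality: Pr(|Y − μ| ≥ t) ≤ Var(Y)/t² = 234/7921 = 0.0295.

0.030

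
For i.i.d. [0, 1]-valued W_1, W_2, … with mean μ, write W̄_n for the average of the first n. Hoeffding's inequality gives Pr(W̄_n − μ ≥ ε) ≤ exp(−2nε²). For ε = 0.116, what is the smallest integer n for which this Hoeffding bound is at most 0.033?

Require exp(−2nε²) ≤ 0.033, i.e. 2nε² ≥ ln(1/0.033) = 3.411248.
So n ≥ 3.411248 / (2·0.116²) = 126.756.
The smallest integer n is 127.

127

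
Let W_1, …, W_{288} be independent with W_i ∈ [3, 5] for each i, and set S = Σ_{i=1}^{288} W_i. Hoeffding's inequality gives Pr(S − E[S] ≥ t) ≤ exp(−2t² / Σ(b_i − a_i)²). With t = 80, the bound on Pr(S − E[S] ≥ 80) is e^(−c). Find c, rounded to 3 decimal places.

Σ(b_i − a_i)² = 288·(2)² = 1152.
c = 2t²/1152 = 2·80²/1152 = 11.1111.

11.111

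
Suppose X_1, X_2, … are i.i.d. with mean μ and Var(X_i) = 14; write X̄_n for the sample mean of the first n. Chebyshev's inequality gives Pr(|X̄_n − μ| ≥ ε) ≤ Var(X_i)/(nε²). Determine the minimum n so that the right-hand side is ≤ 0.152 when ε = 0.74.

169

Require 14/(n·0.74²) ≤ 0.152, i.e. n ≥ 14/(0.152·0.74²) = 168.198.
The smallest integer n is 169.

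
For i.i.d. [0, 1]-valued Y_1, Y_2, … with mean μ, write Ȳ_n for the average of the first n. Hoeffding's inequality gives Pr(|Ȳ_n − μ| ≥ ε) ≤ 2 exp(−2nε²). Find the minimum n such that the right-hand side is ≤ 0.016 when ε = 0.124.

158

Require 2·exp(−2nε²) ≤ 0.016, i.e. 2nε² ≥ ln(2/0.016) = 4.828314.
So n ≥ 4.828314 / (2·0.124²) = 157.008.
The smallest integer n is 158.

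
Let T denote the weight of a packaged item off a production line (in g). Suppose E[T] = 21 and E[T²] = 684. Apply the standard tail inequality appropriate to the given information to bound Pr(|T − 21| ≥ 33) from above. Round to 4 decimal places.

0.2231

The first two moments determine the variance, so Chebyshev's inequality is the sharpest standard bound available.
Var(T) = E[T²] − (E[T])² = 684 − 441 = 243.
Chebyshev's inequality: Pr(|T − μ| ≥ t) ≤ Var(T)/t² = 243/1089 = 0.2231.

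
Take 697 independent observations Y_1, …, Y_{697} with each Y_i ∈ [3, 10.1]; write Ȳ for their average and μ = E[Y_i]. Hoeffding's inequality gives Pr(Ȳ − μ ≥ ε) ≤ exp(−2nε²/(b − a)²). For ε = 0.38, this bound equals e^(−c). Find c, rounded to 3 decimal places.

c = 2nε²/(b − a)² = 2·697·0.38² / 7.1² = 3.9931.

3.993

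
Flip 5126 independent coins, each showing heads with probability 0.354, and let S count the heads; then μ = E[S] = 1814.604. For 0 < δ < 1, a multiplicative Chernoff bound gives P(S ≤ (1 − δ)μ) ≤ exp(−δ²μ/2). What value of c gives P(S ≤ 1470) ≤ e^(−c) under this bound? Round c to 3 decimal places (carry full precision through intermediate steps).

32.721

Write 1470 = (1 − δ)μ, so δ = 1 − 1470/1814.604 = 0.1899059…
Then the exponent is δ²μ/2 = (μ − 1470)²/(2μ) = 32.721166.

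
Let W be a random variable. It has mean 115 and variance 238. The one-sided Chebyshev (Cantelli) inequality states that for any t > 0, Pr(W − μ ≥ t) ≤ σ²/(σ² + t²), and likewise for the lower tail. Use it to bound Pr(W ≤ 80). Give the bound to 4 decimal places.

Here σ² = 238 and t = 35, so σ² + t² = 1463.
Cantelli's bound: 238/1463 = 0.1627.

0.1627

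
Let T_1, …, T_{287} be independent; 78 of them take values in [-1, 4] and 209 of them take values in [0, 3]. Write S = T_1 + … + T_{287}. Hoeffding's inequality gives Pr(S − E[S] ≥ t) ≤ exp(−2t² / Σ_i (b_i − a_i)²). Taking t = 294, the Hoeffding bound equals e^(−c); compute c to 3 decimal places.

Σ(b_i − a_i)² = 78·5² + 209·3² = 3831.
c = 2t² / 3831 = 2·294² / 3831 = 45.1245.

45.125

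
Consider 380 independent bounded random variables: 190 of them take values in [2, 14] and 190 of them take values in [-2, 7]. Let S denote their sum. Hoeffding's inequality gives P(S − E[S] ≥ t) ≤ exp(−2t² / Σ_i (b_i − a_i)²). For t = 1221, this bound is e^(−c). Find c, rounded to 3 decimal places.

Σ(b_i − a_i)² = 190·12² + 190·9² = 42750.
c = 2t² / 42750 = 2·1221² / 42750 = 69.7469.

69.747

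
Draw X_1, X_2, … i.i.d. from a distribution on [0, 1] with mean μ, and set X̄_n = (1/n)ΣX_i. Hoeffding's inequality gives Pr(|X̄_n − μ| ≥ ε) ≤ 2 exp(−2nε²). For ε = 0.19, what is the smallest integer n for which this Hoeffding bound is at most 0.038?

55

Require 2·exp(−2nε²) ≤ 0.038, i.e. 2nε² ≥ ln(2/0.038) = 3.963316.
So n ≥ 3.963316 / (2·0.19²) = 54.894.
The smallest integer n is 55.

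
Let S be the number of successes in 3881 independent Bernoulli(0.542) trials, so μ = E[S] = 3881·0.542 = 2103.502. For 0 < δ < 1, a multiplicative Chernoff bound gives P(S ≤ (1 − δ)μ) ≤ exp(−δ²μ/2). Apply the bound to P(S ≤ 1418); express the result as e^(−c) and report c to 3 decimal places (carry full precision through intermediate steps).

Write 1418 = (1 − δ)μ, so δ = 1 − 1418/2103.502 = 0.3258861…
Then the exponent is δ²μ/2 = (μ − 1418)²/(2μ) = 111.697776.

111.698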